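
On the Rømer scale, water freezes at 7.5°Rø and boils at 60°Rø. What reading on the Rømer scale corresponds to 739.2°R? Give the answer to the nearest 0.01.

79.70°Rø

First in Celsius: (739.2 - 491.67) × 5/9 = 137.5167°C.
Linearly onto the Rømer scale: 7.5 + (137.5167 / 100) × (60 - 7.5) = 79.70°Rø.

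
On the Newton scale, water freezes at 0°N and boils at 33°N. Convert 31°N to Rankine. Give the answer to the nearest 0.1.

660.8°R

Linear interpolation between the fixed points: C = (31 - 0) × 100 / (33 - 0) = 93.9394°C.
Then 93.9394 × 1.8 + 491.67 = 660.8°R.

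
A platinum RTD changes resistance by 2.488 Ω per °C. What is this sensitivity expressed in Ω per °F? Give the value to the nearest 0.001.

1.382 Ω per °F

Since only a temperature interval is involved, the additive offset between the scales drops out.
A change of 1°F is a change of 5/9°C, so per °F the value is 2.488 × 5/9 = 1.382.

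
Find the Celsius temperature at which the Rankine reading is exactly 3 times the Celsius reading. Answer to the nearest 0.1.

Let C be the Celsius reading. The Rankine reading is R = 1.8·C + 491.67.
Require R = 3·C: 1.8·C + 491.67 = 3·C.
(-1.2)·C = -491.67  ⇒  C = 409.7.

409.7°C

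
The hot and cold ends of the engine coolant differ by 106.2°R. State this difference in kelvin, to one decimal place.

59.0 K

For a temperature interval the offset drops out; only the factor 5/9 applies.
106.2 × 5/9 = 59.0.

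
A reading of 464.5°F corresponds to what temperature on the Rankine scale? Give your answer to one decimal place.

In Celsius: (464.5 - 32) × 5/9 = 240.2778°C.
In Rankine: 240.2778 × 1.8 + 491.67 = 924.2°R.

924.2°R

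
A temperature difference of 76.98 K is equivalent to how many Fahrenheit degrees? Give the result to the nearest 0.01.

For a temperature interval the offset drops out; only the factor 1.8 applies.
76.98 × 1.8 = 138.56.

138.56°F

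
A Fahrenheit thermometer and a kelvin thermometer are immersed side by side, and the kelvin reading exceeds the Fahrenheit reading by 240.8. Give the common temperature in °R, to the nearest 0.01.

Let x be the Fahrenheit reading; then the kelvin reading is 5/9·x + 255.372.
(5/9·x + 255.372) - x = 240.8  ⇒  (-4/9)·x = -14.5722  ⇒  x = 32.7875°F.
In Celsius: (32.7875 - 32) × 5/9 = 0.4375°C.
In Rankine: 0.4375 × 1.8 + 491.67 = 492.46°R.

492.46°R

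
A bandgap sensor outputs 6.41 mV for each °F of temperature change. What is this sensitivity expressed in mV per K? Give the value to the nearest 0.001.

Since only a temperature interval is involved, the additive offset between the scales drops out.
A change of 1 K is a change of 1.8°F, so per K the value is 6.41 × 1.8 = 11.538.

11.538 mV per K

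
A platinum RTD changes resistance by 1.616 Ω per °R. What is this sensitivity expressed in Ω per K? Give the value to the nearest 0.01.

2.91 Ω per K

Since only a temperature interval is involved, the additive offset between the scales drops out.
A change of 1 K is a change of 1.8°R, so per K the value is 1.616 × 1.8 = 2.91.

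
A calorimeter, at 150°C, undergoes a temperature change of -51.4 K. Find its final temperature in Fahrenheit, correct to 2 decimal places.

The 51.4 K change is an interval; Kelvin and Celsius degrees are the same size, so ΔC = -51.4°C.
Final Celsius temperature: 150.0000 - 51.4000 = 98.6000°C.
In Fahrenheit: 98.6000 × 1.8 + 32 = 209.48°F.

209.48°F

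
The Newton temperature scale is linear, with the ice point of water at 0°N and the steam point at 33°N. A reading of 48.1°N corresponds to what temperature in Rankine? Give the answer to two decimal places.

754.03°R

Linear interpolation between the fixed points: C = (48.1 - 0) × 100 / (33 - 0) = 145.7576°C.
Then 145.7576 × 1.8 + 491.67 = 754.03°R.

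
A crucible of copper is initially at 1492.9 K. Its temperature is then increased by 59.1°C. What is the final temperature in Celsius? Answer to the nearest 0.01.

1278.85°C

Initial temperature in Celsius: 1492.9 - 273.15 = 1219.7500°C.
Final Celsius temperature: 1219.7500 + 59.1000 = 1278.8500°C.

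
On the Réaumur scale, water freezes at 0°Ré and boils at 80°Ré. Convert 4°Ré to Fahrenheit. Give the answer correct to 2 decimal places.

41.00°F

Linear interpolation between the fixed points: C = (4 - 0) × 100 / (80 - 0) = 5.0000°C.
Then 5.0000 × 1.8 + 32 = 41.00°F.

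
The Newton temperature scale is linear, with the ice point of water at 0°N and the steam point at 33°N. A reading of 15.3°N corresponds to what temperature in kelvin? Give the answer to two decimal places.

Linear interpolation between the fixed points: C = (15.3 - 0) × 100 / (33 - 0) = 46.3636°C.
Then 46.3636 + 273.15 = 319.51 K.

319.51 K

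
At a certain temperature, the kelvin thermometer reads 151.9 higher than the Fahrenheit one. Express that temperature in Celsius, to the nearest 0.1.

111.6°C

Let x be the Fahrenheit reading; then the kelvin reading is 5/9·x + 255.372.
(5/9·x + 255.372) - x = 151.9  ⇒  (-4/9)·x = -103.472  ⇒  x = 232.8125°F.
In Celsius: (232.8125 - 32) × 5/9 = 111.6°C.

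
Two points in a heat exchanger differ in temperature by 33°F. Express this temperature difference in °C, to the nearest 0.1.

18.3°C

An interval of 1°F corresponds to 5/9°C.
33 × 5/9 = 18.3.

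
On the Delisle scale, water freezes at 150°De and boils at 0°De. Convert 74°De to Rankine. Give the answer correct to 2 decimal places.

Linear interpolation between the fixed points: C = (74 - 150) × 100 / (0 - 150) = 50.6667°C.
Then 50.6667 × 1.8 + 491.67 = 582.87°R.

582.87°R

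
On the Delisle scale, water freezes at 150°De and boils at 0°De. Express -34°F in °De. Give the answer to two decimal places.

205.00°De

First in Celsius: (-34 - 32) × 5/9 = -36.6667°C.
Linearly onto the Delisle scale: 150 + (-36.6667 / 100) × (0 - 150) = 205.00°De.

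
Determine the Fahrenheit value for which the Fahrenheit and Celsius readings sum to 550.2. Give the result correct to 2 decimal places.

365.13°F

Let F be the Fahrenheit reading. The Celsius reading is C = 5/9·F - 17.7778.
Require F + C = 550.2: (14/9)·F - 17.7778 = 550.2.
F = (550.2 + 17.7778) / (14/9) = 365.13.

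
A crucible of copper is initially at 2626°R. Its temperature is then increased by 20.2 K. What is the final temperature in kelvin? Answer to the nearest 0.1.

1479.1 K

Initial temperature in Celsius: (2626 - 491.67) × 5/9 = 1185.7389°C.
The 20.2 K change is an interval; Kelvin and Celsius degrees are the same size, so ΔC = +20.2°C.
Final Celsius temperature: 1185.7389 + 20.2000 = 1205.9389°C.
In kelvin: 1205.9389 + 273.15 = 1479.1 K.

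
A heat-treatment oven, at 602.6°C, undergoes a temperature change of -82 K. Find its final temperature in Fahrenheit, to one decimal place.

969.1°F

The 82 K change is an interval; Kelvin and Celsius degrees are the same size, so ΔC = -82°C.
Final Celsius temperature: 602.6000 - 82.0000 = 520.6000°C.
In Fahrenheit: 520.6000 × 1.8 + 32 = 969.1°F.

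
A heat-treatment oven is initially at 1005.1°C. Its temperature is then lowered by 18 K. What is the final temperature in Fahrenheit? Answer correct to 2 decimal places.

1808.78°F

The 18 K change is an interval; Kelvin and Celsius degrees are the same size, so ΔC = -18°C.
Final Celsius temperature: 1005.1000 - 18.0000 = 987.1000°C.
In Fahrenheit: 987.1000 × 1.8 + 32 = 1808.78°F.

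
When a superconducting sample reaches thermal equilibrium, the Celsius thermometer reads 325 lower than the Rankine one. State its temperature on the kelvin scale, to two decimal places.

Let x be the Rankine reading; then the Celsius reading is 5/9·x - 273.15.
(5/9·x - 273.15) - x = -325  ⇒  (-4/9)·x = -51.85  ⇒  x = 116.6625°R.
In Celsius: (116.6625 - 491.67) × 5/9 = -208.3375°C.
In kelvin: -208.3375 + 273.15 = 64.81 K.

64.81 K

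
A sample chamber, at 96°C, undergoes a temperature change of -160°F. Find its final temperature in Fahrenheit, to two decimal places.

44.80°F

The 160°F change is an interval, so only the factor 5/9 applies: -160 × 5/9 = -88.8889°C.
Final Celsius temperature: 96.0000 - 88.8889 = 7.1111°C.
In Fahrenheit: 7.1111 × 1.8 + 32 = 44.80°F.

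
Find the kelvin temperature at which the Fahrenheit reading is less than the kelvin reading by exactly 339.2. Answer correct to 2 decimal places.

150.59 K

Let K be the kelvin reading. The Fahrenheit reading is F = 1.8·K - 459.67.
Require F - K = -339.2: (0.8)·K - 459.67 = -339.2.
K = (-339.2 + 459.67) / (0.8) = 150.59.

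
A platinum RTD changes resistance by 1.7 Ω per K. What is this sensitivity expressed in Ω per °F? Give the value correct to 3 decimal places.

0.944 Ω per °F

Since only a temperature interval is involved, the additive offset between the scales drops out.
A change of 1°F is a change of 5/9 K, so per °F the value is 1.7 × 5/9 = 0.944.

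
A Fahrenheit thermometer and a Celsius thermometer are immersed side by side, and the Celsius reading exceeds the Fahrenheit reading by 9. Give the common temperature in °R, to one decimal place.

Let x be the Fahrenheit reading; then the Celsius reading is 5/9·x - 17.7778.
(5/9·x - 17.7778) - x = 9  ⇒  (-4/9)·x = 26.7778  ⇒  x = -60.2500°F.
In Celsius: (-60.25 - 32) × 5/9 = -51.2500°C.
In Rankine: -51.2500 × 1.8 + 491.67 = 399.4°R.

399.4°R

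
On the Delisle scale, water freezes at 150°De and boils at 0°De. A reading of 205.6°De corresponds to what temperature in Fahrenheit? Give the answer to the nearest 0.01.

Linear interpolation between the fixed points: C = (205.6 - 150) × 100 / (0 - 150) = -37.0667°C.
Then -37.0667 × 1.8 + 32 = -34.72°F.

-34.72°F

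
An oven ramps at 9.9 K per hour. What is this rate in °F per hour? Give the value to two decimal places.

The quantity depends on a temperature interval, so only the ratio of degree sizes applies; the offset between the scales is irrelevant.
A change of 1 K is a change of 1.8°F, so 9.9 × 1.8 = 17.82.

17.82 °F/hour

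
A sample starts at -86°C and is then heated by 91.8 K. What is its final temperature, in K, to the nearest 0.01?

278.95 K

The 91.8 K change is an interval; Kelvin and Celsius degrees are the same size, so ΔC = +91.8°C.
Final Celsius temperature: -86.0000 + 91.8000 = 5.8000°C.
In kelvin: 5.8000 + 273.15 = 278.95 K.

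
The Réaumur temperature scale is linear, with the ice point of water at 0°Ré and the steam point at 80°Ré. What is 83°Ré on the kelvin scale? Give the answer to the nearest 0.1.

376.9 K

Linear interpolation between the fixed points: C = (83 - 0) × 100 / (80 - 0) = 103.7500°C.
Then 103.7500 + 273.15 = 376.9 K.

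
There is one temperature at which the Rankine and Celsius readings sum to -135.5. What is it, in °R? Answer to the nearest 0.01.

Let R be the Rankine reading. The Celsius reading is C = 5/9·R - 273.15.
Require R + C = -135.5: (14/9)·R - 273.15 = -135.5.
R = (-135.5 + 273.15) / (14/9) = 88.49.

88.49°R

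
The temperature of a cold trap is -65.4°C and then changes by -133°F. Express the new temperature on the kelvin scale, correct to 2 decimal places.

133.86 K

The 133°F change is an interval, so only the factor 5/9 applies: -133 × 5/9 = -73.8889°C.
Final Celsius temperature: -65.4000 - 73.8889 = -139.2889°C.
In kelvin: -139.2889 + 273.15 = 133.86 K.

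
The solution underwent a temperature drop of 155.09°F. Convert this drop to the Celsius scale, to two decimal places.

For a temperature interval the offset drops out; only the factor 5/9 applies.
155.09 × 5/9 = 86.16.

86.16°C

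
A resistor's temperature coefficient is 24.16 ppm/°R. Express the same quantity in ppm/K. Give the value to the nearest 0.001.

43.488 ppm/K

Since only a temperature interval is involved, the additive offset between the scales drops out.
A change of 1 K is a change of 1.8°R, so per K the value is 24.16 × 1.8 = 43.488.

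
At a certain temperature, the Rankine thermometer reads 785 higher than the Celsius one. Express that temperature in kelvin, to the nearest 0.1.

Let x be the Celsius reading; then the Rankine reading is 1.8·x + 491.67.
(1.8·x + 491.67) - x = 785  ⇒  (0.8)·x = 293.33  ⇒  x = 366.6625°C.
In kelvin: 366.6625 + 273.15 = 639.8 K.

639.8 K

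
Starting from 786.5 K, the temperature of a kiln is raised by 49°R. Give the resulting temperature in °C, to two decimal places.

540.57°C

Initial temperature in Celsius: 786.5 - 273.15 = 513.3500°C.
The 49°R change is an interval, so only the factor 5/9 applies: +49 × 5/9 = +27.2222°C.
Final Celsius temperature: 513.3500 + 27.2222 = 540.5722°C.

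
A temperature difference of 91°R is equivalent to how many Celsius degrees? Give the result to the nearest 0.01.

For a temperature interval the offset drops out; only the factor 5/9 applies.
91 × 5/9 = 50.56.

50.56°C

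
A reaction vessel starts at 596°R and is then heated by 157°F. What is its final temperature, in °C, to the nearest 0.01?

Initial temperature in Celsius: (596 - 491.67) × 5/9 = 57.9611°C.
The 157°F change is an interval, so only the factor 5/9 applies: +157 × 5/9 = +87.2222°C.
Final Celsius temperature: 57.9611 + 87.2222 = 145.1833°C.

145.18°C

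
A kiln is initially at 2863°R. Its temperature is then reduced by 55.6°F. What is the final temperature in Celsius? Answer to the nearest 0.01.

Initial temperature in Celsius: (2863 - 491.67) × 5/9 = 1317.4056°C.
The 55.6°F change is an interval, so only the factor 5/9 applies: -55.6 × 5/9 = -30.8889°C.
Final Celsius temperature: 1317.4056 - 30.8889 = 1286.5167°C.

1286.52°C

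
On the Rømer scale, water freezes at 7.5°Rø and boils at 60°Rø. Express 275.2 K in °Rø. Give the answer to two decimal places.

First in Celsius: 275.2 - 273.15 = 2.0500°C.
Linearly onto the Rømer scale: 7.5 + (2.0500 / 100) × (60 - 7.5) = 8.58°Rø.

8.58°Rø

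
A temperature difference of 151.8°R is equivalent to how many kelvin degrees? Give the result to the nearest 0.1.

Only the scale ratio 5/9 matters for a change in temperature.
151.8 × 5/9 = 84.3.

84.3 K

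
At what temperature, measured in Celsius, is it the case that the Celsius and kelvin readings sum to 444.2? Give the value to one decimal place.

85.5°C

Let C be the Celsius reading. The kelvin reading is K = 1·C + 273.15.
Require C + K = 444.2: (2)·C + 273.15 = 444.2.
C = (444.2 - 273.15) / (2) = 85.5.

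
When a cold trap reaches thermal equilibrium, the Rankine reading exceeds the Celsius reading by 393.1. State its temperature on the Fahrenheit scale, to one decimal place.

Let x be the Rankine reading; then the Celsius reading is 5/9·x - 273.15.
(5/9·x - 273.15) - x = -393.1  ⇒  (-4/9)·x = -119.95  ⇒  x = 269.8875°R.
In Celsius: (269.8875 - 491.67) × 5/9 = -123.2125°C.
In Fahrenheit: -123.2125 × 1.8 + 32 = -189.8°F.

-189.8°F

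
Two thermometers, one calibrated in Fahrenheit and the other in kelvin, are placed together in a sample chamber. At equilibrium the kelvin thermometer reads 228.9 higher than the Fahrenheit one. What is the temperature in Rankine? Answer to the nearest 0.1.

519.2°R

Let x be the Fahrenheit reading; then the kelvin reading is 5/9·x + 255.372.
(5/9·x + 255.372) - x = 228.9  ⇒  (-4/9)·x = -26.4722  ⇒  x = 59.5625°F.
In Celsius: (59.5625 - 32) × 5/9 = 15.3125°C.
In Rankine: 15.3125 × 1.8 + 491.67 = 519.2°R.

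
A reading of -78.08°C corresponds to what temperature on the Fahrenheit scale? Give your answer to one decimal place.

In Fahrenheit: -78.0800 × 1.8 + 32 = -108.5°F.

-108.5°F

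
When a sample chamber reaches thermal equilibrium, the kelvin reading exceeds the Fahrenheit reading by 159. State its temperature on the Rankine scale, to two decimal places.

Let x be the Fahrenheit reading; then the kelvin reading is 5/9·x + 255.372.
(5/9·x + 255.372) - x = 159  ⇒  (-4/9)·x = -96.3722  ⇒  x = 216.8375°F.
In Celsius: (216.8375 - 32) × 5/9 = 102.6875°C.
In Rankine: 102.6875 × 1.8 + 491.67 = 676.51°R.

676.51°R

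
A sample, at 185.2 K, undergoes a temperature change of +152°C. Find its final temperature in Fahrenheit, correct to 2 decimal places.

147.29°F

Initial temperature in Celsius: 185.2 - 273.15 = -87.9500°C.
Final Celsius temperature: -87.9500 + 152.0000 = 64.0500°C.
In Fahrenheit: 64.0500 × 1.8 + 32 = 147.29°F.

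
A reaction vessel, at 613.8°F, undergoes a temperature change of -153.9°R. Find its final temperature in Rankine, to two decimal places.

Initial temperature in Celsius: (613.8 - 32) × 5/9 = 323.2222°C.
The 153.9°R change is an interval, so only the factor 5/9 applies: -153.9 × 5/9 = -85.5000°C.
Final Celsius temperature: 323.2222 - 85.5000 = 237.7222°C.
In Rankine: 237.7222 × 1.8 + 491.67 = 919.57°R.

919.57°R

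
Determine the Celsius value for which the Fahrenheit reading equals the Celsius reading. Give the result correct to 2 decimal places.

-40.00°C

Let C be the Celsius reading. The Fahrenheit reading is F = 1.8·C + 32.
Set F = C: 1.8·C + 32 = C.
(0.8)·C = -32  ⇒  C = -40.00.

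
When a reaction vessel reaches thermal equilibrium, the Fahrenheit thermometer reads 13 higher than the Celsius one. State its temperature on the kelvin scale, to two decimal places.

Let x be the Celsius reading; then the Fahrenheit reading is 1.8·x + 32.
(1.8·x + 32) - x = 13  ⇒  (0.8)·x = -19  ⇒  x = -23.7500°C.
In kelvin: -23.7500 + 273.15 = 249.40 K.

249.40 K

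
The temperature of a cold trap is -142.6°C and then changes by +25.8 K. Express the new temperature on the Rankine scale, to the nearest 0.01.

The 25.8 K change is an interval; Kelvin and Celsius degrees are the same size, so ΔC = +25.8°C.
Final Celsius temperature: -142.6000 + 25.8000 = -116.8000°C.
In Rankine: -116.8000 × 1.8 + 491.67 = 281.43°R.

281.43°R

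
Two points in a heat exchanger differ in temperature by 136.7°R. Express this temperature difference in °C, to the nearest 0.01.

An interval of 1°R corresponds to 5/9°C.
136.7 × 5/9 = 75.94.

75.94°C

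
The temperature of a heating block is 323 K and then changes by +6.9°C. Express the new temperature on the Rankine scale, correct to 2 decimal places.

593.82°R

Initial temperature in Celsius: 323 - 273.15 = 49.8500°C.
Final Celsius temperature: 49.8500 + 6.9000 = 56.7500°C.
In Rankine: 56.7500 × 1.8 + 491.67 = 593.82°R.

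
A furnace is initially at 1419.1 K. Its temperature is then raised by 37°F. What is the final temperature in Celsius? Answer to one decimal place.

Initial temperature in Celsius: 1419.1 - 273.15 = 1145.9500°C.
The 37°F change is an interval, so only the factor 5/9 applies: +37 × 5/9 = +20.5556°C.
Final Celsius temperature: 1145.9500 + 20.5556 = 1166.5056°C.

1166.5°C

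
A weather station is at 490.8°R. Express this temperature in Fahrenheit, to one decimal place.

In Celsius: (490.8 - 491.67) × 5/9 = -0.4833°C.
In Fahrenheit: -0.4833 × 1.8 + 32 = 31.1°F.

31.1°F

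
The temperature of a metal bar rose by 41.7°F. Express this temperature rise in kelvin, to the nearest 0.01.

Only the scale ratio 5/9 matters for a change in temperature.
41.7 × 5/9 = 23.17.

23.17 K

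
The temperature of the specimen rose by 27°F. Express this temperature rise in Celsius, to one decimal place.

For a temperature interval the offset drops out; only the factor 5/9 applies.
27 × 5/9 = 15.0.

15.0°C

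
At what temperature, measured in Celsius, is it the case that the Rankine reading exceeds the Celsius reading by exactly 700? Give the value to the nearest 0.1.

260.4°C

Let C be the Celsius reading. The Rankine reading is R = 1.8·C + 491.67.
Require R - C = 700: (0.8)·C + 491.67 = 700.
C = (700 - 491.67) / (0.8) = 260.4.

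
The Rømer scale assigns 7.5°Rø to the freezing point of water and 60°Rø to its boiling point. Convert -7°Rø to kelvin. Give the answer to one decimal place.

Linear interpolation between the fixed points: C = (-7 - 7.5) × 100 / (60 - 7.5) = -27.6190°C.
Then -27.6190 + 273.15 = 245.5 K.

245.5 K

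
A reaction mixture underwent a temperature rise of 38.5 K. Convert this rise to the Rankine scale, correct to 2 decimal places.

An interval of 1 K corresponds to 1.8°R.
38.5 × 1.8 = 69.30.

69.30°R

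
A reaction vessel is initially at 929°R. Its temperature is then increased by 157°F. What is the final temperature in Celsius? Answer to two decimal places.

330.18°C

Initial temperature in Celsius: (929 - 491.67) × 5/9 = 242.9611°C.
The 157°F change is an interval, so only the factor 5/9 applies: +157 × 5/9 = +87.2222°C.
Final Celsius temperature: 242.9611 + 87.2222 = 330.1833°C.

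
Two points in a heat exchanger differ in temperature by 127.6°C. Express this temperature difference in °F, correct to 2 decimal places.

For a temperature interval the offset drops out; only the factor 1.8 applies.
127.6 × 1.8 = 229.68.

229.68°F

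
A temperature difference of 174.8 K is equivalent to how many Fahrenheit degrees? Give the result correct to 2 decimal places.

Only the scale ratio 1.8 matters for a change in temperature.
174.8 × 1.8 = 314.64.

314.64°F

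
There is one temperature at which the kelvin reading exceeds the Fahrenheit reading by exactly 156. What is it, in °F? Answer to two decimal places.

Let F be the Fahrenheit reading. The kelvin reading is K = 5/9·F + 255.372.
Require K - F = 156: (-4/9)·F + 255.372 = 156.
F = (156 - 255.372) / (-4/9) = 223.59.

223.59°F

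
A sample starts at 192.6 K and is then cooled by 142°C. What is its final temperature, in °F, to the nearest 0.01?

-368.59°F

Initial temperature in Celsius: 192.6 - 273.15 = -80.5500°C.
Final Celsius temperature: -80.5500 - 142.0000 = -222.5500°C.
In Fahrenheit: -222.5500 × 1.8 + 32 = -368.59°F.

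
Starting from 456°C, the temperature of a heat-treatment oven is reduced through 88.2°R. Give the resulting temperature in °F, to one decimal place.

764.6°F

The 88.2°R change is an interval, so only the factor 5/9 applies: -88.2 × 5/9 = -49.0000°C.
Final Celsius temperature: 456.0000 - 49.0000 = 407.0000°C.
In Fahrenheit: 407.0000 × 1.8 + 32 = 764.6°F.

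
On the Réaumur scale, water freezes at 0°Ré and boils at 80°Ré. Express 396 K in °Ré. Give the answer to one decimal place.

First in Celsius: 396 - 273.15 = 122.8500°C.
Linearly onto the Réaumur scale: 0 + (122.8500 / 100) × (80 - 0) = 98.3°Ré.

98.3°Ré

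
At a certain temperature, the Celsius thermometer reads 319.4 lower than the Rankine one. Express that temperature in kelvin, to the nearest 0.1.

57.8 K

Let x be the Rankine reading; then the Celsius reading is 5/9·x - 273.15.
(5/9·x - 273.15) - x = -319.4  ⇒  (-4/9)·x = -46.25  ⇒  x = 104.0625°R.
In Celsius: (104.0625 - 491.67) × 5/9 = -215.3375°C.
In kelvin: -215.3375 + 273.15 = 57.8 K.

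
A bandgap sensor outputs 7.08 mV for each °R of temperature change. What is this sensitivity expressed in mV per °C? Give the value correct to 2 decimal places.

The quantity depends on a temperature interval, so only the ratio of degree sizes applies; the offset between the scales is irrelevant.
A change of 1°C is a change of 1.8°R, so per °C the value is 7.08 × 1.8 = 12.74.

12.74 mV per °C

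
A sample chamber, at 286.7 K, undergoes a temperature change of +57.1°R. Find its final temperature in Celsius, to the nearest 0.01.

45.27°C

Initial temperature in Celsius: 286.7 - 273.15 = 13.5500°C.
The 57.1°R change is an interval, so only the factor 5/9 applies: +57.1 × 5/9 = +31.7222°C.
Final Celsius temperature: 13.5500 + 31.7222 = 45.2722°C.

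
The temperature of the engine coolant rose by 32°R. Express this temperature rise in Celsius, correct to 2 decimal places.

17.78°C

An interval of 1°R corresponds to 5/9°C.
32 × 5/9 = 17.78.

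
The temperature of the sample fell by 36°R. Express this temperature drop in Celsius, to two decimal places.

An interval of 1°R corresponds to 5/9°C.
36 × 5/9 = 20.00.

20.00°C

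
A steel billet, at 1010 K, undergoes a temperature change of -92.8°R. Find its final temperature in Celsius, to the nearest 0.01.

Initial temperature in Celsius: 1010 - 273.15 = 736.8500°C.
The 92.8°R change is an interval, so only the factor 5/9 applies: -92.8 × 5/9 = -51.5556°C.
Final Celsius temperature: 736.8500 - 51.5556 = 685.2944°C.

685.29°C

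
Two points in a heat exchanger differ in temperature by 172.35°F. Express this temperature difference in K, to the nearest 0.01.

95.75 K

Only the scale ratio 5/9 matters for a change in temperature.
172.35 × 5/9 = 95.75.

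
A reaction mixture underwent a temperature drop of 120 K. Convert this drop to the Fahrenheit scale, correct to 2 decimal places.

An interval of 1 K corresponds to 1.8°F.
120 × 1.8 = 216.00.

216.00°F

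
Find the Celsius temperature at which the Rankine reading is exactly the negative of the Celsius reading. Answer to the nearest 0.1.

-175.6°C

Let C be the Celsius reading. The Rankine reading is R = 1.8·C + 491.67.
Require R = -1·C: 1.8·C + 491.67 = -1·C.
(2.8)·C = -491.67  ⇒  C = -175.6.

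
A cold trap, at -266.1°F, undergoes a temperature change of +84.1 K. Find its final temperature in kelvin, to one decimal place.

191.6 K

Initial temperature in Celsius: (-266.1 - 32) × 5/9 = -165.6111°C.
The 84.1 K change is an interval; Kelvin and Celsius degrees are the same size, so ΔC = +84.1°C.
Final Celsius temperature: -165.6111 + 84.1000 = -81.5111°C.
In kelvin: -81.5111 + 273.15 = 191.6 K.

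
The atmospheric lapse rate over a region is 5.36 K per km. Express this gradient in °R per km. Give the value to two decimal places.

9.65 °R/km

Since only a temperature interval is involved, the additive offset between the scales drops out.
A change of 1 K is a change of 1.8°R, so 5.36 × 1.8 = 9.65.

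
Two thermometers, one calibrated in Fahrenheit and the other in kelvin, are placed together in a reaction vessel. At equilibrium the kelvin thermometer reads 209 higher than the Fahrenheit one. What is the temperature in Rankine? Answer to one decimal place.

Let x be the Fahrenheit reading; then the kelvin reading is 5/9·x + 255.372.
(5/9·x + 255.372) - x = 209  ⇒  (-4/9)·x = -46.3722  ⇒  x = 104.3375°F.
In Celsius: (104.3375 - 32) × 5/9 = 40.1875°C.
In Rankine: 40.1875 × 1.8 + 491.67 = 564.0°R.

564.0°R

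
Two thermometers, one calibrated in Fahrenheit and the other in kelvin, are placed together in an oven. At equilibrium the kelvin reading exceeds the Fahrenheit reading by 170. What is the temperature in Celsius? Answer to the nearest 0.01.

Let x be the Fahrenheit reading; then the kelvin reading is 5/9·x + 255.372.
(5/9·x + 255.372) - x = 170  ⇒  (-4/9)·x = -85.3722  ⇒  x = 192.0875°F.
In Celsius: (192.0875 - 32) × 5/9 = 88.94°C.

88.94°C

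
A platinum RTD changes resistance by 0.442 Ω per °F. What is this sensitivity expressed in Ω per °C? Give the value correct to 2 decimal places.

0.80 Ω per °C

The quantity depends on a temperature interval, so only the ratio of degree sizes applies; the offset between the scales is irrelevant.
A change of 1°C is a change of 1.8°F, so per °C the value is 0.442 × 1.8 = 0.80.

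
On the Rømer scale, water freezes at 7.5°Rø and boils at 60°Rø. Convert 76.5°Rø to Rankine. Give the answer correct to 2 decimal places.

728.24°R

Linear interpolation between the fixed points: C = (76.5 - 7.5) × 100 / (60 - 7.5) = 131.4286°C.
Then 131.4286 × 1.8 + 491.67 = 728.24°R.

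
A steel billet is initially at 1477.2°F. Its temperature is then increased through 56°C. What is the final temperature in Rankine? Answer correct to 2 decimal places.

Initial temperature in Celsius: (1477.2 - 32) × 5/9 = 802.8889°C.
Final Celsius temperature: 802.8889 + 56.0000 = 858.8889°C.
In Rankine: 858.8889 × 1.8 + 491.67 = 2037.67°R.

2037.67°R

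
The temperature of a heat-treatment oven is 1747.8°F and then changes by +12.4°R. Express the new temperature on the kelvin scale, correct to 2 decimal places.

1233.26 K

Initial temperature in Celsius: (1747.8 - 32) × 5/9 = 953.2222°C.
The 12.4°R change is an interval, so only the factor 5/9 applies: +12.4 × 5/9 = +6.8889°C.
Final Celsius temperature: 953.2222 + 6.8889 = 960.1111°C.
In kelvin: 960.1111 + 273.15 = 1233.26 K.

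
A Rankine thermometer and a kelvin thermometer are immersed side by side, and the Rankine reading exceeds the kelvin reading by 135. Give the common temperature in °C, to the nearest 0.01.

Let x be the Rankine reading; then the kelvin reading is 5/9·x.
(5/9·x) - x = -135  ⇒  (-4/9)·x = -135  ⇒  x = 303.7500°R.
In Celsius: (303.75 - 491.67) × 5/9 = -104.40°C.

-104.40°C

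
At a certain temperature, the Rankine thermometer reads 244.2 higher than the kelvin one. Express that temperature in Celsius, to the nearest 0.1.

Let x be the kelvin reading; then the Rankine reading is 1.8·x.
(1.8·x) - x = 244.2  ⇒  (0.8)·x = 244.2  ⇒  x = 305.2500 K.
In Celsius: 305.25 - 273.15 = 32.1°C.

32.1°C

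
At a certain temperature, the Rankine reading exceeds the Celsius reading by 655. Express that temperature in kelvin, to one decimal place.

Let x be the Celsius reading; then the Rankine reading is 1.8·x + 491.67.
(1.8·x + 491.67) - x = 655  ⇒  (0.8)·x = 163.33  ⇒  x = 204.1625°C.
In kelvin: 204.1625 + 273.15 = 477.3 K.

477.3 K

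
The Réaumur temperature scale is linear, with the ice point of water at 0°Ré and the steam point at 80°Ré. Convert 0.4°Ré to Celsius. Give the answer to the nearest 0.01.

Linear interpolation between the fixed points: C = (0.4 - 0) × 100 / (80 - 0) = 0.5000°C.

0.50°C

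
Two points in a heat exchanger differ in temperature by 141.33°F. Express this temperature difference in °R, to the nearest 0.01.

Fahrenheit and Rankine degrees are the same size, so the interval is unchanged: 141.33.

141.33°R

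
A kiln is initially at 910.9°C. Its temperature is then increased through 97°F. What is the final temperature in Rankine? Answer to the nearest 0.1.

2228.3°R

The 97°F change is an interval, so only the factor 5/9 applies: +97 × 5/9 = +53.8889°C.
Final Celsius temperature: 910.9000 + 53.8889 = 964.7889°C.
In Rankine: 964.7889 × 1.8 + 491.67 = 2228.3°R.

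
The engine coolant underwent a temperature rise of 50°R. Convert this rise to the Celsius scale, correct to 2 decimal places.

27.78°C

An interval of 1°R corresponds to 5/9°C.
50 × 5/9 = 27.78.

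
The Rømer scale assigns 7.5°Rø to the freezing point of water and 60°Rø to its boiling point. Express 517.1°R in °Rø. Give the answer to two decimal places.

First in Celsius: (517.1 - 491.67) × 5/9 = 14.1278°C.
Linearly onto the Rømer scale: 7.5 + (14.1278 / 100) × (60 - 7.5) = 14.92°Rø.

14.92°Rø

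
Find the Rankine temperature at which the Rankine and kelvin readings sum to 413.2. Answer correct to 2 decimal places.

265.63°R

Let R be the Rankine reading. The kelvin reading is K = 5/9·R.
Require R + K = 413.2: (14/9)·R = 413.2.
R = (413.2) / (14/9) = 265.63.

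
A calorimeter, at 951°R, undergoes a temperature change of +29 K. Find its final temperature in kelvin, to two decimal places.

557.33 K

Initial temperature in Celsius: (951 - 491.67) × 5/9 = 255.1833°C.
The 29 K change is an interval; Kelvin and Celsius degrees are the same size, so ΔC = +29°C.
Final Celsius temperature: 255.1833 + 29.0000 = 284.1833°C.
In kelvin: 284.1833 + 273.15 = 557.33 K.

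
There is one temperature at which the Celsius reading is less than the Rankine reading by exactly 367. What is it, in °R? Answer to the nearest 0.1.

211.2°R

Let R be the Rankine reading. The Celsius reading is C = 5/9·R - 273.15.
Require C - R = -367: (-4/9)·R - 273.15 = -367.
R = (-367 + 273.15) / (-4/9) = 211.2.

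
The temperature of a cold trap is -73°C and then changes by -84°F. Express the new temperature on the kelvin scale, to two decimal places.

153.48 K

The 84°F change is an interval, so only the factor 5/9 applies: -84 × 5/9 = -46.6667°C.
Final Celsius temperature: -73.0000 - 46.6667 = -119.6667°C.
In kelvin: -119.6667 + 273.15 = 153.48 K.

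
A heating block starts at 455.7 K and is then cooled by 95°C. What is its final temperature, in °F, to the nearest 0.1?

189.6°F

Initial temperature in Celsius: 455.7 - 273.15 = 182.5500°C.
Final Celsius temperature: 182.5500 - 95.0000 = 87.5500°C.
In Fahrenheit: 87.5500 × 1.8 + 32 = 189.6°F.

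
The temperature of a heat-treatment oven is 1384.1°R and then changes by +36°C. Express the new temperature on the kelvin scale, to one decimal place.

804.9 K

Initial temperature in Celsius: (1384.1 - 491.67) × 5/9 = 495.7944°C.
Final Celsius temperature: 495.7944 + 36.0000 = 531.7944°C.
In kelvin: 531.7944 + 273.15 = 804.9 K.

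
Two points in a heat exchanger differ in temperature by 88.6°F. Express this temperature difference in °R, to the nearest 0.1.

Fahrenheit and Rankine degrees are the same size, so the interval is unchanged: 88.6.

88.6°R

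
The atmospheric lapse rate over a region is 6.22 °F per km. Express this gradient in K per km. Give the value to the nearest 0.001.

Since only a temperature interval is involved, the additive offset between the scales drops out.
A change of 1°F is a change of 5/9 K, so 6.22 × 5/9 = 3.456.

3.456 K/km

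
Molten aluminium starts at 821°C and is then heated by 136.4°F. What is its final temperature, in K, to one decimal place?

1169.9 K

The 136.4°F change is an interval, so only the factor 5/9 applies: +136.4 × 5/9 = +75.7778°C.
Final Celsius temperature: 821.0000 + 75.7778 = 896.7778°C.
In kelvin: 896.7778 + 273.15 = 1169.9 K.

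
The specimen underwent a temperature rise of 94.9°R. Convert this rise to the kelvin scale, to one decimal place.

An interval of 1°R corresponds to 5/9 K.
94.9 × 5/9 = 52.7.

52.7 K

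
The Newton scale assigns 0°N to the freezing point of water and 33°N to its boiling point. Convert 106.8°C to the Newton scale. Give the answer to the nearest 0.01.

Linearly onto the Newton scale: 0 + (106.8000 / 100) × (33 - 0) = 35.24°N.

35.24°N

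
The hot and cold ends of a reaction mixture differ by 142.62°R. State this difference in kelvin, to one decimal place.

79.2 K

Only the scale ratio 5/9 matters for a change in temperature.
142.62 × 5/9 = 79.2.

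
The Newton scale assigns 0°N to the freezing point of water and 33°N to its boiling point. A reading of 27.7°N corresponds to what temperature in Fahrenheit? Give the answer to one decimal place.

Linear interpolation between the fixed points: C = (27.7 - 0) × 100 / (33 - 0) = 83.9394°C.
Then 83.9394 × 1.8 + 32 = 183.1°F.

183.1°F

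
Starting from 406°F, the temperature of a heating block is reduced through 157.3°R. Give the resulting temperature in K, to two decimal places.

Initial temperature in Celsius: (406 - 32) × 5/9 = 207.7778°C.
The 157.3°R change is an interval, so only the factor 5/9 applies: -157.3 × 5/9 = -87.3889°C.
Final Celsius temperature: 207.7778 - 87.3889 = 120.3889°C.
In kelvin: 120.3889 + 273.15 = 393.54 K.

393.54 K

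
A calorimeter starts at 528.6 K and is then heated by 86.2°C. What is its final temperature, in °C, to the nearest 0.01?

Initial temperature in Celsius: 528.6 - 273.15 = 255.4500°C.
Final Celsius temperature: 255.4500 + 86.2000 = 341.6500°C.

341.65°C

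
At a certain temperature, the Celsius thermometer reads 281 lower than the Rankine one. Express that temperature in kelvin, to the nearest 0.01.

9.81 K

Let x be the Rankine reading; then the Celsius reading is 5/9·x - 273.15.
(5/9·x - 273.15) - x = -281  ⇒  (-4/9)·x = -7.85  ⇒  x = 17.6625°R.
In Celsius: (17.6625 - 491.67) × 5/9 = -263.3375°C.
In kelvin: -263.3375 + 273.15 = 9.81 K.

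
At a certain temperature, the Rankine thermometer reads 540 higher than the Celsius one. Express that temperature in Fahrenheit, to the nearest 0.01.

Let x be the Celsius reading; then the Rankine reading is 1.8·x + 491.67.
(1.8·x + 491.67) - x = 540  ⇒  (0.8)·x = 48.33  ⇒  x = 60.4125°C.
In Fahrenheit: 60.4125 × 1.8 + 32 = 140.74°F.

140.74°F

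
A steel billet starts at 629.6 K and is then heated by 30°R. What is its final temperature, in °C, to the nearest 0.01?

373.12°C

Initial temperature in Celsius: 629.6 - 273.15 = 356.4500°C.
The 30°R change is an interval, so only the factor 5/9 applies: +30 × 5/9 = +16.6667°C.
Final Celsius temperature: 356.4500 + 16.6667 = 373.1167°C.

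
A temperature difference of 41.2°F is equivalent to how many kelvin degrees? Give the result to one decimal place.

An interval of 1°F corresponds to 5/9 K.
41.2 × 5/9 = 22.9.

22.9 K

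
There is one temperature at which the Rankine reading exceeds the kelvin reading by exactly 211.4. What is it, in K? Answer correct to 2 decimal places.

Let K be the kelvin reading. The Rankine reading is R = 1.8·K.
Require R - K = 211.4: (0.8)·K = 211.4.
K = (211.4) / (0.8) = 264.25.

264.25 K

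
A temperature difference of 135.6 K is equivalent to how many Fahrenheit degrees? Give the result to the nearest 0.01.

An interval of 1 K corresponds to 1.8°F.
135.6 × 1.8 = 244.08.

244.08°F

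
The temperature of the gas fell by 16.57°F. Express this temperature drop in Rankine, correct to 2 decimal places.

Fahrenheit and Rankine degrees are the same size, so the interval is unchanged: 16.57.

16.57°R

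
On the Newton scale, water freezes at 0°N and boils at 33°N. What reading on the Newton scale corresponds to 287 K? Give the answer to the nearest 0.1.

First in Celsius: 287 - 273.15 = 13.8500°C.
Linearly onto the Newton scale: 0 + (13.8500 / 100) × (33 - 0) = 4.6°N.

4.6°N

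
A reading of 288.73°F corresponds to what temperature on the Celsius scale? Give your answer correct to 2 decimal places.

142.63°C

In Celsius: (288.73 - 32) × 5/9 = 142.6278°C.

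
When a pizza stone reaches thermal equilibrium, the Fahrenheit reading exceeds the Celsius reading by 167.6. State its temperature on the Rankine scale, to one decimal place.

Let x be the Fahrenheit reading; then the Celsius reading is 5/9·x - 17.7778.
(5/9·x - 17.7778) - x = -167.6  ⇒  (-4/9)·x = -149.822  ⇒  x = 337.1000°F.
In Celsius: (337.1 - 32) × 5/9 = 169.5000°C.
In Rankine: 169.5000 × 1.8 + 491.67 = 796.8°R.

796.8°R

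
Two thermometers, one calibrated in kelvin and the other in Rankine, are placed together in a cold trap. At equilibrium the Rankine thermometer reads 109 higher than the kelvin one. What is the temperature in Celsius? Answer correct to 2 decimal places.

Let x be the kelvin reading; then the Rankine reading is 1.8·x.
(1.8·x) - x = 109  ⇒  (0.8)·x = 109  ⇒  x = 136.2500 K.
In Celsius: 136.25 - 273.15 = -136.90°C.

-136.90°C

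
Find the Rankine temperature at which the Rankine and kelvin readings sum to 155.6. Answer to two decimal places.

100.03°R

Let R be the Rankine reading. The kelvin reading is K = 5/9·R.
Require R + K = 155.6: (14/9)·R = 155.6.
R = (155.6) / (14/9) = 100.03.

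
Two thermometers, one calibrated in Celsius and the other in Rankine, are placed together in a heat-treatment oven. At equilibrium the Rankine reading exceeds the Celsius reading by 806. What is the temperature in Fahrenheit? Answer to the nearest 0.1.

Let x be the Celsius reading; then the Rankine reading is 1.8·x + 491.67.
(1.8·x + 491.67) - x = 806  ⇒  (0.8)·x = 314.33  ⇒  x = 392.9125°C.
In Fahrenheit: 392.9125 × 1.8 + 32 = 739.2°F.

739.2°F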